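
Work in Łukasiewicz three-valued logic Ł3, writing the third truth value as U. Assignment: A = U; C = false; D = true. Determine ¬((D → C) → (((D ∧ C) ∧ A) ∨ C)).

D → C = true → false = false
D ∧ C = true ∧ false = false
(D ∧ C) ∧ A = false ∧ U = false
((D ∧ C) ∧ A) ∨ C = false ∨ false = false
(D → C) → (((D ∧ C) ∧ A) ∨ C) = false → false = true
¬((D → C) → (((D ∧ C) ∧ A) ∨ C)) = ¬true = false

false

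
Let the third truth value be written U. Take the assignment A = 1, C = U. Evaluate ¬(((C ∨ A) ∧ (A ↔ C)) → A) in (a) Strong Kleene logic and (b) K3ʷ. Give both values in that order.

In Strong Kleene logic: C ∨ A = U ∨ 1 = 1
A ↔ C = 1 ↔ U = U
(C ∨ A) ∧ (A ↔ C) = 1 ∧ U = U
((C ∨ A) ∧ (A ↔ C)) → A = U → 1 = 1
¬(((C ∨ A) ∧ (A ↔ C)) → A) = ¬1 = 0
In K3ʷ: C ∨ A = U ∨ 1 = U
A ↔ C = 1 ↔ U = U
(C ∨ A) ∧ (A ↔ C) = U ∧ U = U
((C ∨ A) ∧ (A ↔ C)) → A = U → 1 = U  [any arg is the third value ⇒ result is the third value]
¬(((C ∨ A) ∧ (A ↔ C)) → A) = ¬U = U
They differ because Strong Kleene logic and K3ʷ treat U differently under the binary connectives.

0; U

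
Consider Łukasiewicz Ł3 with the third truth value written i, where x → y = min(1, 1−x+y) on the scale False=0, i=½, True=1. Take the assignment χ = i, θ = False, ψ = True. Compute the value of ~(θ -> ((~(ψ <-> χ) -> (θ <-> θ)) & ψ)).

False

ψ <-> χ = True <-> i = i  [1 − |1−½|]
~(ψ <-> χ) = ~i = i
θ <-> θ = False <-> False = True
~(ψ <-> χ) -> (θ <-> θ) = i -> True = True
(~(ψ <-> χ) -> (θ <-> θ)) & ψ = True & True = True
θ -> ((~(ψ <-> χ) -> (θ <-> θ)) & ψ) = False -> True = True
~(θ -> ((~(ψ <-> χ) -> (θ <-> θ)) & ψ)) = ~True = False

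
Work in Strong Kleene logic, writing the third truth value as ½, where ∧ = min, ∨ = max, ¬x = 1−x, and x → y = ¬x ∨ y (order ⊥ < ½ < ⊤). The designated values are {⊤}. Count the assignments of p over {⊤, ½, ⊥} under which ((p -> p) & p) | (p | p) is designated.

p=⊤: ⊤ ✓
p=½: ½ ·
p=⊥: ⊥ ·

1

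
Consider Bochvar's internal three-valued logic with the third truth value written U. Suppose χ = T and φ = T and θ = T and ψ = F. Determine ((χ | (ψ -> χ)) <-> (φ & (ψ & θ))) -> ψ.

ψ -> χ = F -> T = T
χ | (ψ -> χ) = T | T = T
ψ & θ = F & T = F
φ & (ψ & θ) = T & F = F
(χ | (ψ -> χ)) <-> (φ & (ψ & θ)) = T <-> F = F
((χ | (ψ -> χ)) <-> (φ & (ψ & θ))) -> ψ = F -> F = T

T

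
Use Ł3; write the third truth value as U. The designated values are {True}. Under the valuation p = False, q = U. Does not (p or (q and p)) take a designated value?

Yes

q and p = U and False = False
p or (q and p) = False or False = False
not (p or (q and p)) = not False = True
True ∈ {True}.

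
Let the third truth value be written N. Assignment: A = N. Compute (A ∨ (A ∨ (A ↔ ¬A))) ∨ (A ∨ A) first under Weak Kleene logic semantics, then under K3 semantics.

N; N

In Weak Kleene logic: ¬A = ¬N = N
A ↔ ¬A = N ↔ N = N
A ∨ (A ↔ ¬A) = N ∨ N = N
A ∨ (A ∨ (A ↔ ¬A)) = N ∨ N = N
A ∨ A = N ∨ N = N
(A ∨ (A ∨ (A ↔ ¬A))) ∨ (A ∨ A) = N ∨ N = N
In K3: ¬A = ¬N = N
A ↔ ¬A = N ↔ N = N
A ∨ (A ↔ ¬A) = N ∨ N = N
A ∨ (A ∨ (A ↔ ¬A)) = N ∨ N = N
A ∨ A = N ∨ N = N
(A ∨ (A ∨ (A ↔ ¬A))) ∨ (A ∨ A) = N ∨ N = N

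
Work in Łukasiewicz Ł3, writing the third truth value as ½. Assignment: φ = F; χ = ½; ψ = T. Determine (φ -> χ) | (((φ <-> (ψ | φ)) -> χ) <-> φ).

T

φ -> χ = F -> ½ = T  [min(1, 1−0+½)]
ψ | φ = T | F = T
φ <-> (ψ | φ) = F <-> T = F
(φ <-> (ψ | φ)) -> χ = F -> ½ = T
((φ <-> (ψ | φ)) -> χ) <-> φ = T <-> F = F
(φ -> χ) | (((φ <-> (ψ | φ)) -> χ) <-> φ) = T | F = T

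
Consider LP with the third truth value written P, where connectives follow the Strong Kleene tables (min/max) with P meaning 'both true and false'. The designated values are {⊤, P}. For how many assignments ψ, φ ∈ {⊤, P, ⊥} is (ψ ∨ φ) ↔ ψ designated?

Of the 9 assignments, 8 give a value in {⊤, P}.

8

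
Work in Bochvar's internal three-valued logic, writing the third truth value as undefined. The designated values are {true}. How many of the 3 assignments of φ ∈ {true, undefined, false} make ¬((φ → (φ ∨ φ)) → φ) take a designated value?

1

φ=true: false ·
φ=undefined: undefined ·
φ=false: true ✓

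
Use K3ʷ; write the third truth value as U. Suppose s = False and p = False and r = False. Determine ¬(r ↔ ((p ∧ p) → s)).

True

p ∧ p = False ∧ False = False
(p ∧ p) → s = False → False = True
r ↔ ((p ∧ p) → s) = False ↔ True = False
¬(r ↔ ((p ∧ p) → s)) = ¬False = True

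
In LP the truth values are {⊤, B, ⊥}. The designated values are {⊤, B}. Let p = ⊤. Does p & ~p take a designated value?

No

~p = ~⊤ = ⊥
p & ~p = ⊤ & ⊥ = ⊥
⊥ ∉ {⊤, B}.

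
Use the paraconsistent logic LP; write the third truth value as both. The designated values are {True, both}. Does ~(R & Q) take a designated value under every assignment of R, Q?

No

Countermodel: R=True, Q=True gives False, which is not designated.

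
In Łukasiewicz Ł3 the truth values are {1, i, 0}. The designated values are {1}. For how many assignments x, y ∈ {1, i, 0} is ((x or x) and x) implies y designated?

Of the 9 assignments, 6 give a value in {1}.

6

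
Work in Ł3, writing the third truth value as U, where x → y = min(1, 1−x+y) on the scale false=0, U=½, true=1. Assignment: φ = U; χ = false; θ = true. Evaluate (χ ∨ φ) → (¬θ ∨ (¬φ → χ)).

χ ∨ φ = false ∨ U = U
¬θ = ¬true = false
¬φ = ¬U = U
¬φ → χ = U → false = U  [min(1, 1−½+0)]
¬θ ∨ (¬φ → χ) = false ∨ U = U
(χ ∨ φ) → (¬θ ∨ (¬φ → χ)) = U → U = true

true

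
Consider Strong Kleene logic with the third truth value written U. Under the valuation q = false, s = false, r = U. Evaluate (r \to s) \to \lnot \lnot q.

r \to s = U \to false = U  [\lnot U \lor false]
\lnot q = \lnot false = true
\lnot \lnot q = \lnot true = false
(r \to s) \to \lnot \lnot q = U \to false = U

U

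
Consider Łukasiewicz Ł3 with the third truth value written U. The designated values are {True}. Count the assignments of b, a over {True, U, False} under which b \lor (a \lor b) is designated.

Of the 9 assignments, 5 give a value in {True}.

5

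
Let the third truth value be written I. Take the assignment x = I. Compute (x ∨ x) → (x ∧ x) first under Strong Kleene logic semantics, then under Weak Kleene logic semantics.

In Strong Kleene logic: x ∨ x = I ∨ I = I
x ∧ x = I ∧ I = I
(x ∨ x) → (x ∧ x) = I → I = I  [¬I ∨ I]
In Weak Kleene logic: x ∨ x = I ∨ I = I
x ∧ x = I ∧ I = I
(x ∨ x) → (x ∧ x) = I → I = I  [any arg is the third value ⇒ result is the third value]

I; I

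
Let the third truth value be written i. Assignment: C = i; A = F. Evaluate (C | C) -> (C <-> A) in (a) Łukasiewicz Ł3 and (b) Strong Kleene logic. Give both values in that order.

In Łukasiewicz Ł3: C | C = i | i = i
C <-> A = i <-> F = i  [1 − |½−0|]
(C | C) -> (C <-> A) = i -> i = T
In Strong Kleene logic: C | C = i | i = i
C <-> A = i <-> F = i
(C | C) -> (C <-> A) = i -> i = i
They differ because Łukasiewicz Ł3 and Strong Kleene logic treat i differently under implication.

T; i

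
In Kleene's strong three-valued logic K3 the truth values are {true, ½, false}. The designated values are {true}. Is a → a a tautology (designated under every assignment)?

Countermodel: a=½ gives ½, which is not designated.

No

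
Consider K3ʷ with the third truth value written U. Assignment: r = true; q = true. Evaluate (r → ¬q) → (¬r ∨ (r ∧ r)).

¬q = ¬true = false
r → ¬q = true → false = false
¬r = ¬true = false
r ∧ r = true ∧ true = true
¬r ∨ (r ∧ r) = false ∨ true = true
(r → ¬q) → (¬r ∨ (r ∧ r)) = false → true = true

true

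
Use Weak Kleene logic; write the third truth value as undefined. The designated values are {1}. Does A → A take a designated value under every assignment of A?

No

Countermodel: A=undefined gives undefined, which is not designated.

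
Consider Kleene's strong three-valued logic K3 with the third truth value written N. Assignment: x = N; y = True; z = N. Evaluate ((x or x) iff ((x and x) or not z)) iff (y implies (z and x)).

x or x = N or N = N
x and x = N and N = N
not z = not N = N
(x and x) or not z = N or N = N
(x or x) iff ((x and x) or not z) = N iff N = N
z and x = N and N = N
y implies (z and x) = True implies N = N
((x or x) iff ((x and x) or not z)) iff (y implies (z and x)) = N iff N = N

N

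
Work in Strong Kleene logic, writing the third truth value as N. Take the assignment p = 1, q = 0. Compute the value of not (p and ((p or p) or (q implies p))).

0

p or p = 1 or 1 = 1
q implies p = 0 implies 1 = 1
(p or p) or (q implies p) = 1 or 1 = 1
p and ((p or p) or (q implies p)) = 1 and 1 = 1
not (p and ((p or p) or (q implies p))) = not 1 = 0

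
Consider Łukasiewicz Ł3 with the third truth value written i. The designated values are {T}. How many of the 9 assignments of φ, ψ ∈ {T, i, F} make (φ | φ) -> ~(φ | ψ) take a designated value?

5

Of the 9 assignments, 5 give a value in {T}.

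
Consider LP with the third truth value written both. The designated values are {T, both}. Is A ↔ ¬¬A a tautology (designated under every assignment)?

Yes

Every assignment of A over {T, both, F} gives a value in {T, both}.
In particular, with A=both: A ↔ ¬¬A = both.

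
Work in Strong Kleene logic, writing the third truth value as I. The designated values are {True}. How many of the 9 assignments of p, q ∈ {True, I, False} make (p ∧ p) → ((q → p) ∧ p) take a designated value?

6

Of the 9 assignments, 6 give a value in {True}.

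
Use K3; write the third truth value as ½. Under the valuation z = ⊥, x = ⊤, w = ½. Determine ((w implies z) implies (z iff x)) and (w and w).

½

w implies z = ½ implies ⊥ = ½  [not ½ or ⊥]
z iff x = ⊥ iff ⊤ = ⊥
(w implies z) implies (z iff x) = ½ implies ⊥ = ½
w and w = ½ and ½ = ½
((w implies z) implies (z iff x)) and (w and w) = ½ and ½ = ½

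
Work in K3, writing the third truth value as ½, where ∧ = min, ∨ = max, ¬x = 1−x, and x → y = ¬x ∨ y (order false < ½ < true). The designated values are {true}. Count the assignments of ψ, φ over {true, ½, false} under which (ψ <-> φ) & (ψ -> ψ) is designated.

2

Designated under: (ψ=true, φ=true); (ψ=false, φ=false).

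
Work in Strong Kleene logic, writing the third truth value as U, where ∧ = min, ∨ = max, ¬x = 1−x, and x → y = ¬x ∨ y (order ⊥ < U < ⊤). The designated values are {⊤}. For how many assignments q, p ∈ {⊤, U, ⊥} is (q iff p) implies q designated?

Designated under: (q=⊤, p=⊤); (q=⊤, p=U); (q=⊤, p=⊥); (q=⊥, p=⊤).

4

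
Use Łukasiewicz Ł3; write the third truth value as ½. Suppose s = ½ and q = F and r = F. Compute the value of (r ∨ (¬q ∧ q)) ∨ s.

¬q = ¬F = T
¬q ∧ q = T ∧ F = F
r ∨ (¬q ∧ q) = F ∨ F = F
(r ∨ (¬q ∧ q)) ∨ s = F ∨ ½ = ½

½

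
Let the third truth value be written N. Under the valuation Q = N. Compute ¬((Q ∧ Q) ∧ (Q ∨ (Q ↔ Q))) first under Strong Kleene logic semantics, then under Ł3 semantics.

In Strong Kleene logic: Q ∧ Q = N ∧ N = N
Q ↔ Q = N ↔ N = N
Q ∨ (Q ↔ Q) = N ∨ N = N
(Q ∧ Q) ∧ (Q ∨ (Q ↔ Q)) = N ∧ N = N
¬((Q ∧ Q) ∧ (Q ∨ (Q ↔ Q))) = ¬N = N
In Ł3: Q ∧ Q = N ∧ N = N
Q ↔ Q = N ↔ N = T
Q ∨ (Q ↔ Q) = N ∨ T = T
(Q ∧ Q) ∧ (Q ∨ (Q ↔ Q)) = N ∧ T = N
¬((Q ∧ Q) ∧ (Q ∨ (Q ↔ Q))) = ¬N = N

N; N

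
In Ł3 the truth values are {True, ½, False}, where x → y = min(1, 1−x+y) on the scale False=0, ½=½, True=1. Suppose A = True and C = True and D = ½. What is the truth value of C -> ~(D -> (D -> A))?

D -> A = ½ -> True = True
D -> (D -> A) = ½ -> True = True
~(D -> (D -> A)) = ~True = False
C -> ~(D -> (D -> A)) = True -> False = False

False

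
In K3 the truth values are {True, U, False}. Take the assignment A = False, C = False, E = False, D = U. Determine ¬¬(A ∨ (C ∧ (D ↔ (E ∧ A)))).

E ∧ A = False ∧ False = False
D ↔ (E ∧ A) = U ↔ False = U
C ∧ (D ↔ (E ∧ A)) = False ∧ U = False
A ∨ (C ∧ (D ↔ (E ∧ A))) = False ∨ False = False
¬(A ∨ (C ∧ (D ↔ (E ∧ A)))) = ¬False = True
¬¬(A ∨ (C ∧ (D ↔ (E ∧ A)))) = ¬True = False

False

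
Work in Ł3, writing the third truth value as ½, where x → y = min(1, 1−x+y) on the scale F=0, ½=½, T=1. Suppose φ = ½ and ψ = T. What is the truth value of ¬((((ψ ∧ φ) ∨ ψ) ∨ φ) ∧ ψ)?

ψ ∧ φ = T ∧ ½ = ½
(ψ ∧ φ) ∨ ψ = ½ ∨ T = T
((ψ ∧ φ) ∨ ψ) ∨ φ = T ∨ ½ = T
(((ψ ∧ φ) ∨ ψ) ∨ φ) ∧ ψ = T ∧ T = T
¬((((ψ ∧ φ) ∨ ψ) ∨ φ) ∧ ψ) = ¬T = F

F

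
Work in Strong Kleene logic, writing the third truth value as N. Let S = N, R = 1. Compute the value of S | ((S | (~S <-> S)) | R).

1

~S = ~N = N
~S <-> S = N <-> N = N
S | (~S <-> S) = N | N = N
(S | (~S <-> S)) | R = N | 1 = 1
S | ((S | (~S <-> S)) | R) = N | 1 = 1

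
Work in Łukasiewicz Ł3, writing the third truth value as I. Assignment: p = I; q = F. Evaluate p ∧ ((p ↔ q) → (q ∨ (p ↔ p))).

p ↔ q = I ↔ F = I  [1 − |½−0|]
p ↔ p = I ↔ I = T
q ∨ (p ↔ p) = F ∨ T = T
(p ↔ q) → (q ∨ (p ↔ p)) = I → T = T
p ∧ ((p ↔ q) → (q ∨ (p ↔ p))) = I ∧ T = I

I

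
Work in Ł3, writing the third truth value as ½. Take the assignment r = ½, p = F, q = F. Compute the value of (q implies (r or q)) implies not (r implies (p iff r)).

r or q = ½ or F = ½
q implies (r or q) = F implies ½ = T  [min(1, 1−0+½)]
p iff r = F iff ½ = ½
r implies (p iff r) = ½ implies ½ = T
not (r implies (p iff r)) = not T = F
(q implies (r or q)) implies not (r implies (p iff r)) = T implies F = F

F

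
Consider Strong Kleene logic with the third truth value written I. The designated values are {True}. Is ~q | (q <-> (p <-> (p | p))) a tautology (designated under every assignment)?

Countermodel: q=True, p=I gives I, which is not designated.

No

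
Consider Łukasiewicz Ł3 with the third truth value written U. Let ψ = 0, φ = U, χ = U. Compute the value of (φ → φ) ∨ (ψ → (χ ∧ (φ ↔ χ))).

1

φ → φ = U → U = 1  [min(1, 1−½+½)]
φ ↔ χ = U ↔ U = 1
χ ∧ (φ ↔ χ) = U ∧ 1 = U
ψ → (χ ∧ (φ ↔ χ)) = 0 → U = 1
(φ → φ) ∨ (ψ → (χ ∧ (φ ↔ χ))) = 1 ∨ 1 = 1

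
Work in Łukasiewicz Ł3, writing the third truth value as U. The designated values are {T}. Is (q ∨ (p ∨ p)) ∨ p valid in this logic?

No

Countermodel: q=U, p=U gives U, which is not designated.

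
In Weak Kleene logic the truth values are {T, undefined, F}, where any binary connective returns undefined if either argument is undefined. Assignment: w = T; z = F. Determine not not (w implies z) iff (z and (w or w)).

T

w implies z = T implies F = F
not (w implies z) = not F = T
not not (w implies z) = not T = F
w or w = T or T = T
z and (w or w) = F and T = F
not not (w implies z) iff (z and (w or w)) = F iff F = T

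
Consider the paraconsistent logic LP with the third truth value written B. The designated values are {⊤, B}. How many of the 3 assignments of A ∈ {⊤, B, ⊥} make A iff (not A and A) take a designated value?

A=⊤: ⊥ ·
A=B: B ✓
A=⊥: ⊤ ✓

2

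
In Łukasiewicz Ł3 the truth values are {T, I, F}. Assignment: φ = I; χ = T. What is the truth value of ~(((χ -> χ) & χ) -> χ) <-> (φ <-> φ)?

χ -> χ = T -> T = T
(χ -> χ) & χ = T & T = T
((χ -> χ) & χ) -> χ = T -> T = T
~(((χ -> χ) & χ) -> χ) = ~T = F
φ <-> φ = I <-> I = T  [1 − |½−½|]
~(((χ -> χ) & χ) -> χ) <-> (φ <-> φ) = F <-> T = F

F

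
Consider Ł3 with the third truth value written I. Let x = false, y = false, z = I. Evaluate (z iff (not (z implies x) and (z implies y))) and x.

z implies x = I implies false = I
not (z implies x) = not I = I
z implies y = I implies false = I
not (z implies x) and (z implies y) = I and I = I
z iff (not (z implies x) and (z implies y)) = I iff I = true
(z iff (not (z implies x) and (z implies y))) and x = true and false = false

false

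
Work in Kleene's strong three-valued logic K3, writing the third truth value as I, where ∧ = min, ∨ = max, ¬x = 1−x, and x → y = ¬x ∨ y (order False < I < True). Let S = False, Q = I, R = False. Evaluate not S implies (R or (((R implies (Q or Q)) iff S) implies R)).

True

not S = not False = True
Q or Q = I or I = I
R implies (Q or Q) = False implies I = True  [not False or I]
(R implies (Q or Q)) iff S = True iff False = False
((R implies (Q or Q)) iff S) implies R = False implies False = True
R or (((R implies (Q or Q)) iff S) implies R) = False or True = True
not S implies (R or (((R implies (Q or Q)) iff S) implies R)) = True implies True = True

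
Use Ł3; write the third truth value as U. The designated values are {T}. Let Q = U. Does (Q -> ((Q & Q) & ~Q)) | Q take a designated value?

Yes

Q & Q = U & U = U
~Q = ~U = U
(Q & Q) & ~Q = U & U = U
Q -> ((Q & Q) & ~Q) = U -> U = T
(Q -> ((Q & Q) & ~Q)) | Q = T | U = T
T ∈ {T}.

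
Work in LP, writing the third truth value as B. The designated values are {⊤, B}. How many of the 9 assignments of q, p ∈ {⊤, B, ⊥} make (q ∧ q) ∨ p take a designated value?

Of the 9 assignments, 8 give a value in {⊤, B}.

8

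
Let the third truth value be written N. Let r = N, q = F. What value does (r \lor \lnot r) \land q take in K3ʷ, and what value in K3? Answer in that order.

In K3ʷ: \lnot r = \lnot N = N
r \lor \lnot r = N \lor N = N
(r \lor \lnot r) \land q = N \land F = N
In K3: \lnot r = \lnot N = N
r \lor \lnot r = N \lor N = N
(r \lor \lnot r) \land q = N \land F = F
They differ because K3ʷ and K3 treat N differently under the binary connectives.

N; F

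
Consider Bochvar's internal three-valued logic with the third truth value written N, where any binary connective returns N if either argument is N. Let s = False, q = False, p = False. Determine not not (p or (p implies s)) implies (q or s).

False

p implies s = False implies False = True
p or (p implies s) = False or True = True
not (p or (p implies s)) = not True = False
not not (p or (p implies s)) = not False = True
q or s = False or False = False
not not (p or (p implies s)) implies (q or s) = True implies False = False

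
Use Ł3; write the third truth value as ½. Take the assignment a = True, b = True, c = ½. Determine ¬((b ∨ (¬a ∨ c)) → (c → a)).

False

¬a = ¬True = False
¬a ∨ c = False ∨ ½ = ½
b ∨ (¬a ∨ c) = True ∨ ½ = True
c → a = ½ → True = True
(b ∨ (¬a ∨ c)) → (c → a) = True → True = True
¬((b ∨ (¬a ∨ c)) → (c → a)) = ¬True = False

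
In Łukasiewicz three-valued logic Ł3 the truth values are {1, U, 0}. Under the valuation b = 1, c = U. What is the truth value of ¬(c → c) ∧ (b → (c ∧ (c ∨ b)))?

c → c = U → U = 1  [min(1, 1−½+½)]
¬(c → c) = ¬1 = 0
c ∨ b = U ∨ 1 = 1
c ∧ (c ∨ b) = U ∧ 1 = U
b → (c ∧ (c ∨ b)) = 1 → U = U
¬(c → c) ∧ (b → (c ∧ (c ∨ b))) = 0 ∧ U = 0

0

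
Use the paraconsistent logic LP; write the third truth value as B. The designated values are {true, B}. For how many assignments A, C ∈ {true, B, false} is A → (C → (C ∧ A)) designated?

Of the 9 assignments, 9 give a value in {true, B}.

9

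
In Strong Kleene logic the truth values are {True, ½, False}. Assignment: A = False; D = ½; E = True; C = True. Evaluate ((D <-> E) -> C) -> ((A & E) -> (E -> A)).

True

D <-> E = ½ <-> True = ½
(D <-> E) -> C = ½ -> True = True  [~½ | True]
A & E = False & True = False
E -> A = True -> False = False
(A & E) -> (E -> A) = False -> False = True
((D <-> E) -> C) -> ((A & E) -> (E -> A)) = True -> True = True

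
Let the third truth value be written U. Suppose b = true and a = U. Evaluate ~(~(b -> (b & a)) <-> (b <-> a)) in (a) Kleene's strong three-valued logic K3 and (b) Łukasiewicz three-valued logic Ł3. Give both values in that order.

In Kleene's strong three-valued logic K3: b & a = true & U = U
b -> (b & a) = true -> U = U  [~true | U]
~(b -> (b & a)) = ~U = U
b <-> a = true <-> U = U
~(b -> (b & a)) <-> (b <-> a) = U <-> U = U
~(~(b -> (b & a)) <-> (b <-> a)) = ~U = U
In Łukasiewicz three-valued logic Ł3: b & a = true & U = U
b -> (b & a) = true -> U = U
~(b -> (b & a)) = ~U = U
b <-> a = true <-> U = U
~(b -> (b & a)) <-> (b <-> a) = U <-> U = true
~(~(b -> (b & a)) <-> (b <-> a)) = ~true = false
They differ because Kleene's strong three-valued logic K3 and Łukasiewicz three-valued logic Ł3 treat U differently under implication.

U; false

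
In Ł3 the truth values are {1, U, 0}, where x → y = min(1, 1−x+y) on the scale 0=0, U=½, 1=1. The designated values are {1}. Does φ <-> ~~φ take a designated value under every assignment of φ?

Yes

Every assignment of φ over {1, U, 0} gives a value in {1}.
In particular, with φ=U: φ <-> ~~φ = 1.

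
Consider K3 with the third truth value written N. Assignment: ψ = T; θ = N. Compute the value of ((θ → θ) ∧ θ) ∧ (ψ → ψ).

N

θ → θ = N → N = N  [¬N ∨ N]
(θ → θ) ∧ θ = N ∧ N = N
ψ → ψ = T → T = T
((θ → θ) ∧ θ) ∧ (ψ → ψ) = N ∧ T = N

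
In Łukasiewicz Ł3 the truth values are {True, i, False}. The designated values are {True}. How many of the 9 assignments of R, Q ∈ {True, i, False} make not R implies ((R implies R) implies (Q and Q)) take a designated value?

6

Of the 9 assignments, 6 give a value in {True}.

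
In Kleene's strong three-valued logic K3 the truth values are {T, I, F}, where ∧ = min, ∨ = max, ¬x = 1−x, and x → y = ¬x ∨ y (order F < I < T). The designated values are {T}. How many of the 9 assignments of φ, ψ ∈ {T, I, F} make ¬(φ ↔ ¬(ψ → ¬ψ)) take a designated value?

Designated under: (φ=T, ψ=F); (φ=F, ψ=T).

2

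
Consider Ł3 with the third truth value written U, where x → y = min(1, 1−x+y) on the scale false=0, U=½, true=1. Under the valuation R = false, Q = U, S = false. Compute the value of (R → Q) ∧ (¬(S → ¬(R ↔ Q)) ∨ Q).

R → Q = false → U = true  [min(1, 1−0+½)]
R ↔ Q = false ↔ U = U
¬(R ↔ Q) = ¬U = U
S → ¬(R ↔ Q) = false → U = true
¬(S → ¬(R ↔ Q)) = ¬true = false
¬(S → ¬(R ↔ Q)) ∨ Q = false ∨ U = U
(R → Q) ∧ (¬(S → ¬(R ↔ Q)) ∨ Q) = true ∧ U = U

U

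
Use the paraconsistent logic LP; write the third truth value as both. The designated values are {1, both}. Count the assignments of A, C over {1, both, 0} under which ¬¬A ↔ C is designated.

7

Of the 9 assignments, 7 give a value in {1, both}.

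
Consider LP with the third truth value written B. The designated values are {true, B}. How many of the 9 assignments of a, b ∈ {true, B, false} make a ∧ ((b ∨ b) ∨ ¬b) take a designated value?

6

Of the 9 assignments, 6 give a value in {true, B}.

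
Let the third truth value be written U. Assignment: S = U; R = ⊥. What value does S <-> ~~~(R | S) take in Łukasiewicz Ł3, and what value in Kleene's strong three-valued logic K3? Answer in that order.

In Łukasiewicz Ł3: R | S = ⊥ | U = U
~(R | S) = ~U = U
~~(R | S) = ~U = U
~~~(R | S) = ~U = U
S <-> ~~~(R | S) = U <-> U = ⊤  [1 − |½−½|]
In Kleene's strong three-valued logic K3: R | S = ⊥ | U = U
~(R | S) = ~U = U
~~(R | S) = ~U = U
~~~(R | S) = ~U = U
S <-> ~~~(R | S) = U <-> U = U
They differ because Łukasiewicz Ł3 and Kleene's strong three-valued logic K3 treat U differently under implication.

⊤; U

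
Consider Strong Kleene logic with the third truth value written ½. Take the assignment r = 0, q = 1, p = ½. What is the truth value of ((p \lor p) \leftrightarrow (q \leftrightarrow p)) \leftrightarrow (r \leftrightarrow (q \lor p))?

½

p \lor p = ½ \lor ½ = ½
q \leftrightarrow p = 1 \leftrightarrow ½ = ½
(p \lor p) \leftrightarrow (q \leftrightarrow p) = ½ \leftrightarrow ½ = ½
q \lor p = 1 \lor ½ = 1
r \leftrightarrow (q \lor p) = 0 \leftrightarrow 1 = 0
((p \lor p) \leftrightarrow (q \leftrightarrow p)) \leftrightarrow (r \leftrightarrow (q \lor p)) = ½ \leftrightarrow 0 = ½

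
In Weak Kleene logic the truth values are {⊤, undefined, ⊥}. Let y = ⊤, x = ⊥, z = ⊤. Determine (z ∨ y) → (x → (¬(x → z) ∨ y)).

z ∨ y = ⊤ ∨ ⊤ = ⊤
x → z = ⊥ → ⊤ = ⊤
¬(x → z) = ¬⊤ = ⊥
¬(x → z) ∨ y = ⊥ ∨ ⊤ = ⊤
x → (¬(x → z) ∨ y) = ⊥ → ⊤ = ⊤
(z ∨ y) → (x → (¬(x → z) ∨ y)) = ⊤ → ⊤ = ⊤

⊤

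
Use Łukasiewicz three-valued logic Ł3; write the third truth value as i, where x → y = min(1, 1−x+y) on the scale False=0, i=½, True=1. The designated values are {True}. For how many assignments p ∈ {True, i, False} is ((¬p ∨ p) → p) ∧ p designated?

p=True: True ✓
p=i: i ·
p=False: False ·

1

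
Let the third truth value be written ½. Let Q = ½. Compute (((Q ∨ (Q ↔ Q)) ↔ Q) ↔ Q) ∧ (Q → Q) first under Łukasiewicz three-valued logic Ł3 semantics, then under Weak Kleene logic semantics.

true; ½

In Łukasiewicz three-valued logic Ł3: Q ↔ Q = ½ ↔ ½ = true  [1 − |½−½|]
Q ∨ (Q ↔ Q) = ½ ∨ true = true
(Q ∨ (Q ↔ Q)) ↔ Q = true ↔ ½ = ½
((Q ∨ (Q ↔ Q)) ↔ Q) ↔ Q = ½ ↔ ½ = true
Q → Q = ½ → ½ = true
(((Q ∨ (Q ↔ Q)) ↔ Q) ↔ Q) ∧ (Q → Q) = true ∧ true = true
In Weak Kleene logic: Q ↔ Q = ½ ↔ ½ = ½
Q ∨ (Q ↔ Q) = ½ ∨ ½ = ½
(Q ∨ (Q ↔ Q)) ↔ Q = ½ ↔ ½ = ½
((Q ∨ (Q ↔ Q)) ↔ Q) ↔ Q = ½ ↔ ½ = ½
Q → Q = ½ → ½ = ½
(((Q ∨ (Q ↔ Q)) ↔ Q) ↔ Q) ∧ (Q → Q) = ½ ∧ ½ = ½
They differ because Łukasiewicz three-valued logic Ł3 and Weak Kleene logic treat ½ differently under the binary connectives.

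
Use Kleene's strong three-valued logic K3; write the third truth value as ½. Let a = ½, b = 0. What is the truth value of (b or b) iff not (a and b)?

0

b or b = 0 or 0 = 0
a and b = ½ and 0 = 0
not (a and b) = not 0 = 1
(b or b) iff not (a and b) = 0 iff 1 = 0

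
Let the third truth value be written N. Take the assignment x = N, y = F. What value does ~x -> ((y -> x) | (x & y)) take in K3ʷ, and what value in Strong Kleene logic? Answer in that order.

N; T

In K3ʷ: ~x = ~N = N
y -> x = F -> N = N
x & y = N & F = N
(y -> x) | (x & y) = N | N = N
~x -> ((y -> x) | (x & y)) = N -> N = N
In Strong Kleene logic: ~x = ~N = N
y -> x = F -> N = T  [~F | N]
x & y = N & F = F
(y -> x) | (x & y) = T | F = T
~x -> ((y -> x) | (x & y)) = N -> T = T
They differ because K3ʷ and Strong Kleene logic treat N differently under the binary connectives.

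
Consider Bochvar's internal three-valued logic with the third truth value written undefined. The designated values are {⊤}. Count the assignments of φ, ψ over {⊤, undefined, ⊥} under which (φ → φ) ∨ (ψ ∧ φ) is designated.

4

Designated under: (φ=⊤, ψ=⊤); (φ=⊤, ψ=⊥); (φ=⊥, ψ=⊤); (φ=⊥, ψ=⊥).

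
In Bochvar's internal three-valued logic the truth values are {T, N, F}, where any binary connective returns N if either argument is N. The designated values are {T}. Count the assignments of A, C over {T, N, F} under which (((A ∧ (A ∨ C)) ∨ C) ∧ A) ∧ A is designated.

2

Designated under: (A=T, C=T); (A=T, C=F).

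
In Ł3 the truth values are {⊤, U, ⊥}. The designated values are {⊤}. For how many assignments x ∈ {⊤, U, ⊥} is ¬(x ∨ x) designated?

1

x=⊤: ⊥ ·
x=U: U ·
x=⊥: ⊤ ✓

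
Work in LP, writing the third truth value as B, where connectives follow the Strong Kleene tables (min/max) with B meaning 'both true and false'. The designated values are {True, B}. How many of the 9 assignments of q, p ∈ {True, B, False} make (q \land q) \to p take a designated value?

8

Of the 9 assignments, 8 give a value in {True, B}.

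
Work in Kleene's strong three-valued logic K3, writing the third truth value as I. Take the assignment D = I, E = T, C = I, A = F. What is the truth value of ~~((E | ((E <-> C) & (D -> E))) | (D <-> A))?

T

E <-> C = T <-> I = I
D -> E = I -> T = T
(E <-> C) & (D -> E) = I & T = I
E | ((E <-> C) & (D -> E)) = T | I = T
D <-> A = I <-> F = I
(E | ((E <-> C) & (D -> E))) | (D <-> A) = T | I = T
~((E | ((E <-> C) & (D -> E))) | (D <-> A)) = ~T = F
~~((E | ((E <-> C) & (D -> E))) | (D <-> A)) = ~F = T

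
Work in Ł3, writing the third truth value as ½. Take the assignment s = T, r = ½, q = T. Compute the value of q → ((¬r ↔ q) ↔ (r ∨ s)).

¬r = ¬½ = ½
¬r ↔ q = ½ ↔ T = ½  [1 − |½−1|]
r ∨ s = ½ ∨ T = T
(¬r ↔ q) ↔ (r ∨ s) = ½ ↔ T = ½
q → ((¬r ↔ q) ↔ (r ∨ s)) = T → ½ = ½

½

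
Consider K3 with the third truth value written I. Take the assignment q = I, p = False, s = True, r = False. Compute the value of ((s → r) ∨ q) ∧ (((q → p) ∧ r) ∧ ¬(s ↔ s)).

s → r = True → False = False
(s → r) ∨ q = False ∨ I = I
q → p = I → False = I  [¬I ∨ False]
(q → p) ∧ r = I ∧ False = False
s ↔ s = True ↔ True = True
¬(s ↔ s) = ¬True = False
((q → p) ∧ r) ∧ ¬(s ↔ s) = False ∧ False = False
((s → r) ∨ q) ∧ (((q → p) ∧ r) ∧ ¬(s ↔ s)) = I ∧ False = False

False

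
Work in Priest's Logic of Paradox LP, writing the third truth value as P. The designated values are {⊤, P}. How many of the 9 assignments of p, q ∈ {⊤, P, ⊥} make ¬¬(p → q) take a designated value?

8

Of the 9 assignments, 8 give a value in {⊤, P}.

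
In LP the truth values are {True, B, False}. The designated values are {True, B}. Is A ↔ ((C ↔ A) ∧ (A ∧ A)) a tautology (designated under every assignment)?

Countermodel: A=True, C=False gives False, which is not designated.

No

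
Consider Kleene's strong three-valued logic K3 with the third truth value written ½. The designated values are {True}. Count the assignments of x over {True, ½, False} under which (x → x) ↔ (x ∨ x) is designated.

1

x=True: True ✓
x=½: ½ ·
x=False: False ·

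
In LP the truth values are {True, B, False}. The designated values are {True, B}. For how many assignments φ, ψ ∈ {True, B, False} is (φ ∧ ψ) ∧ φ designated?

Designated under: (φ=True, ψ=True); (φ=True, ψ=B); (φ=B, ψ=True); (φ=B, ψ=B).

4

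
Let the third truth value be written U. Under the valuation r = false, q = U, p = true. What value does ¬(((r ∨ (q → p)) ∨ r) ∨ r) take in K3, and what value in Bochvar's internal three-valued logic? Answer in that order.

false; U

In K3: q → p = U → true = true  [¬U ∨ true]
r ∨ (q → p) = false ∨ true = true
(r ∨ (q → p)) ∨ r = true ∨ false = true
((r ∨ (q → p)) ∨ r) ∨ r = true ∨ false = true
¬(((r ∨ (q → p)) ∨ r) ∨ r) = ¬true = false
In Bochvar's internal three-valued logic: q → p = U → true = U
r ∨ (q → p) = false ∨ U = U
(r ∨ (q → p)) ∨ r = U ∨ false = U
((r ∨ (q → p)) ∨ r) ∨ r = U ∨ false = U
¬(((r ∨ (q → p)) ∨ r) ∨ r) = ¬U = U
They differ because K3 and Bochvar's internal three-valued logic treat U differently under the binary connectives.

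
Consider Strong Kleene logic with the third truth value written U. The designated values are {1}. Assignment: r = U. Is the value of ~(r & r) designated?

r & r = U & U = U
~(r & r) = ~U = U
U ∉ {1}.

No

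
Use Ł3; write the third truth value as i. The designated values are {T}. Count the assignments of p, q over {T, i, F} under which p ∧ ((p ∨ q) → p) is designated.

3

Designated under: (p=T, q=T); (p=T, q=i); (p=T, q=F).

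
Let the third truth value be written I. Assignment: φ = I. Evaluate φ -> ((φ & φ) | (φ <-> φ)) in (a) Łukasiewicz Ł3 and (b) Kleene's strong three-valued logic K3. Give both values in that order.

In Łukasiewicz Ł3: φ & φ = I & I = I
φ <-> φ = I <-> I = ⊤  [1 − |½−½|]
(φ & φ) | (φ <-> φ) = I | ⊤ = ⊤
φ -> ((φ & φ) | (φ <-> φ)) = I -> ⊤ = ⊤
In Kleene's strong three-valued logic K3: φ & φ = I & I = I
φ <-> φ = I <-> I = I
(φ & φ) | (φ <-> φ) = I | I = I
φ -> ((φ & φ) | (φ <-> φ)) = I -> I = I
They differ because Łukasiewicz Ł3 and Kleene's strong three-valued logic K3 treat I differently under implication.

⊤; I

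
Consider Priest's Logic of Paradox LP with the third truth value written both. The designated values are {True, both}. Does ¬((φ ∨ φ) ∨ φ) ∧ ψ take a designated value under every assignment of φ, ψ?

No

Countermodel: φ=True, ψ=True gives False, which is not designated.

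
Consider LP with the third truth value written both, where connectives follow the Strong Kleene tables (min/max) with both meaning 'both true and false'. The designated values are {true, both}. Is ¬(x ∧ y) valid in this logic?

No

Countermodel: x=true, y=true gives false, which is not designated.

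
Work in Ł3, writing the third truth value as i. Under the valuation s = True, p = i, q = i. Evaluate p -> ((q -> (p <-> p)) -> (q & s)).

True

p <-> p = i <-> i = True  [1 − |½−½|]
q -> (p <-> p) = i -> True = True
q & s = i & True = i
(q -> (p <-> p)) -> (q & s) = True -> i = i
p -> ((q -> (p <-> p)) -> (q & s)) = i -> i = True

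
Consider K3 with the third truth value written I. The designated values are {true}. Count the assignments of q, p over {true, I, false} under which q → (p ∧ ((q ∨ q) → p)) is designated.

Of the 9 assignments, 5 give a value in {true}.

5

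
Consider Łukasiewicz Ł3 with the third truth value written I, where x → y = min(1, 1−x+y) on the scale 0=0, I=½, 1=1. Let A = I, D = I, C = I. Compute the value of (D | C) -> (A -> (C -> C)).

D | C = I | I = I
C -> C = I -> I = 1  [min(1, 1−½+½)]
A -> (C -> C) = I -> 1 = 1
(D | C) -> (A -> (C -> C)) = I -> 1 = 1

1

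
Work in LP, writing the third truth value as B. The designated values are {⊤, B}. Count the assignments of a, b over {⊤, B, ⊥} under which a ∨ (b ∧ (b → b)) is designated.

Of the 9 assignments, 8 give a value in {⊤, B}.

8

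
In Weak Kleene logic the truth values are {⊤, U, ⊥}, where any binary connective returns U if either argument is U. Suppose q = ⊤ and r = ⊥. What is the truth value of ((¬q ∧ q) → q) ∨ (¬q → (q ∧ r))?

⊤

¬q = ¬⊤ = ⊥
¬q ∧ q = ⊥ ∧ ⊤ = ⊥
(¬q ∧ q) → q = ⊥ → ⊤ = ⊤
¬q = ¬⊤ = ⊥
q ∧ r = ⊤ ∧ ⊥ = ⊥
¬q → (q ∧ r) = ⊥ → ⊥ = ⊤
((¬q ∧ q) → q) ∨ (¬q → (q ∧ r)) = ⊤ ∨ ⊤ = ⊤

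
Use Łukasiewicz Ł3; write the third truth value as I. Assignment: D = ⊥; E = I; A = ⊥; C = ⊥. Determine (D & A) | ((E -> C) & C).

⊥

D & A = ⊥ & ⊥ = ⊥
E -> C = I -> ⊥ = I
(E -> C) & C = I & ⊥ = ⊥
(D & A) | ((E -> C) & C) = ⊥ | ⊥ = ⊥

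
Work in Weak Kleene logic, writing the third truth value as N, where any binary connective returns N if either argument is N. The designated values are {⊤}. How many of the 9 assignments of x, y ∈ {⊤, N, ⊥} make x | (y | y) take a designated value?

Designated under: (x=⊤, y=⊤); (x=⊤, y=⊥); (x=⊥, y=⊤).

3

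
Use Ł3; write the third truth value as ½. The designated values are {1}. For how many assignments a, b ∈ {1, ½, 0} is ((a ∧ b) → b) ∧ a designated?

3

Designated under: (a=1, b=1); (a=1, b=½); (a=1, b=0).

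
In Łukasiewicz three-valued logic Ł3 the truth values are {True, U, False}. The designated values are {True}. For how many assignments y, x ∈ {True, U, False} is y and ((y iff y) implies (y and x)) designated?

Designated under: (y=True, x=True).

1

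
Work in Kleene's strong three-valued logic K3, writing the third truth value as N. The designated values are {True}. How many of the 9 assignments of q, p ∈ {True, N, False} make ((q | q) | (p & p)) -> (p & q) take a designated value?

Designated under: (q=True, p=True); (q=False, p=False).

2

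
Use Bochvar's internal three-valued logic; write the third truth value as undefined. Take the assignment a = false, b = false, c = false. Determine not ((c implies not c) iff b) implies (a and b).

not c = not false = true
c implies not c = false implies true = true
(c implies not c) iff b = true iff false = false
not ((c implies not c) iff b) = not false = true
a and b = false and false = false
not ((c implies not c) iff b) implies (a and b) = true implies false = false

false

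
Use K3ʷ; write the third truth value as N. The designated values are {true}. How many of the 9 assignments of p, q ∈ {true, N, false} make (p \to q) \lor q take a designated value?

3

Designated under: (p=true, q=true); (p=false, q=true); (p=false, q=false).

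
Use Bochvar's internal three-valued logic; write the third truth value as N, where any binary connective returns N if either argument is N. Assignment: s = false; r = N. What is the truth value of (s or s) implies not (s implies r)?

s or s = false or false = false
s implies r = false implies N = N  [any arg is the third value ⇒ result is the third value]
not (s implies r) = not N = N
(s or s) implies not (s implies r) = false implies N = N

N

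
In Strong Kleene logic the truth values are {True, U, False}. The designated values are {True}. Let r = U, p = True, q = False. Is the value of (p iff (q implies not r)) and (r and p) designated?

not r = not U = U
q implies not r = False implies U = True  [not False or U]
p iff (q implies not r) = True iff True = True
r and p = U and True = U
(p iff (q implies not r)) and (r and p) = True and U = U
U ∉ {True}.

No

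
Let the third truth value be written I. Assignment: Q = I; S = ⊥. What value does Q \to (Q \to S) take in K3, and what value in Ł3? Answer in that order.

I; ⊤

In K3: Q \to S = I \to ⊥ = I  [\lnot I \lor ⊥]
Q \to (Q \to S) = I \to I = I
In Ł3: Q \to S = I \to ⊥ = I  [min(1, 1−½+0)]
Q \to (Q \to S) = I \to I = ⊤
They differ because K3 and Ł3 treat I differently under implication.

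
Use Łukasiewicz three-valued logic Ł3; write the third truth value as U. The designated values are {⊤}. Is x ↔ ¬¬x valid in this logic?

Yes

Every assignment of x over {⊤, U, ⊥} gives a value in {⊤}.
In particular, with x=U: x ↔ ¬¬x = ⊤.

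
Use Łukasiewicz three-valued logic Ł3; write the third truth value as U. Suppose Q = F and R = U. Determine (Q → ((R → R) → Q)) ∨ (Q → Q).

R → R = U → U = T  [min(1, 1−½+½)]
(R → R) → Q = T → F = F
Q → ((R → R) → Q) = F → F = T
Q → Q = F → F = T
(Q → ((R → R) → Q)) ∨ (Q → Q) = T ∨ T = T

T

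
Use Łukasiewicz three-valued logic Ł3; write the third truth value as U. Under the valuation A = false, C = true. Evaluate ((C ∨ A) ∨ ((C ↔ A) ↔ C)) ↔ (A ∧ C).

false

C ∨ A = true ∨ false = true
C ↔ A = true ↔ false = false
(C ↔ A) ↔ C = false ↔ true = false
(C ∨ A) ∨ ((C ↔ A) ↔ C) = true ∨ false = true
A ∧ C = false ∧ true = false
((C ∨ A) ∨ ((C ↔ A) ↔ C)) ↔ (A ∧ C) = true ↔ false = false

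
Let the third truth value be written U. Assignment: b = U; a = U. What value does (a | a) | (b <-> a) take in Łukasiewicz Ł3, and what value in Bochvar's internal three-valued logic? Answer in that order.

T; U

In Łukasiewicz Ł3: a | a = U | U = U
b <-> a = U <-> U = T  [1 − |½−½|]
(a | a) | (b <-> a) = U | T = T
In Bochvar's internal three-valued logic: a | a = U | U = U
b <-> a = U <-> U = U
(a | a) | (b <-> a) = U | U = U
They differ because Łukasiewicz Ł3 and Bochvar's internal three-valued logic treat U differently under the binary connectives.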